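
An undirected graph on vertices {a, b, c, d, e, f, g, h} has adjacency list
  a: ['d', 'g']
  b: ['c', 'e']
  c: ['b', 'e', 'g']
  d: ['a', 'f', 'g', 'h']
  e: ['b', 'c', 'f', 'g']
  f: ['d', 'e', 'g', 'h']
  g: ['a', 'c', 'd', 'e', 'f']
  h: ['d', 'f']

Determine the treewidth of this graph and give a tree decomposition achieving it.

Every bag has size at most 3, so the width is 3 − 1 = 2 and tw(G) ≤ 2. Conversely, {d, f, g} is a clique of size 3, and the vertices of any clique must share a bag in every tree decomposition; so some bag has ≥ 3 vertices and tw(G) ≥ 2. Hence tw(G) = 2 exactly.

Treewidth 2.
One such decomposition:
Bags: B1 = {d, f, g}  B2 = {e, f, g}  B3 = {d, f, h}  B4 = {c, e, g}  B5 = {b, c, e}  B6 = {a, d, g}
Tree: B1–B2, B1–B3, B2–B4, B4–B5, B1–B6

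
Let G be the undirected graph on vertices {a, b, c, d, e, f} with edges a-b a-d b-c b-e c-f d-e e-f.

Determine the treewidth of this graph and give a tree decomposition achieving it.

Treewidth 2.
One optimal decomposition is:
Bags: B1 = {a, d, e}  B2 = {a, b, e}  B3 = {b, e, f}  B4 = {b, c, f}
Tree: B1–B2, B2–B3, B3–B4

Every bag has size at most 3, so the width is 3 − 1 = 2 and tw(G) ≤ 2. For the lower bound, G contains the cycle d–a–b–e–d, so G is not a forest; only forests have treewidth ≤ 1, hence tw(G) ≥ 2. Therefore the treewidth is 2.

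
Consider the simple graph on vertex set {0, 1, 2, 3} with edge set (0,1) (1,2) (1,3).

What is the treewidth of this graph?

A width-1 tree decomposition is:
Bags: B1 = {0, 1}  B2 = {1, 2}  B3 = {1, 3}
Tree: B1–B2, B1–B3
The largest bag has 2 vertices, giving width 1; this decomposition certifies tw(G) ≤ 1. G has an edge, so its treewidth is at least 1. The upper and lower bounds meet at 1, so that is the treewidth.

1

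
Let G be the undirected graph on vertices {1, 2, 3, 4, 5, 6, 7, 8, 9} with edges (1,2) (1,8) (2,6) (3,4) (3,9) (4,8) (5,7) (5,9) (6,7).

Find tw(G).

2

A width-2 tree decomposition is:
Bags: B1 = {3, 4, 8}  B2 = {3, 8, 9}  B3 = {5, 8, 9}  B4 = {5, 7, 8}  B5 = {6, 7, 8}  B6 = {2, 6, 8}  B7 = {1, 2, 8}
Tree: B1–B2, B2–B3, B3–B4, B4–B5, B5–B6, B6–B7
Every bag has size at most 3, so the width is 3 − 1 = 2 and tw(G) ≤ 2. Since 8–4–3–9–5–7–6–2–1–8 is a cycle in G, G is not acyclic. Forests are exactly the graphs of treewidth ≤ 1, so tw(G) ≥ 2. Hence tw(G) = 2 exactly.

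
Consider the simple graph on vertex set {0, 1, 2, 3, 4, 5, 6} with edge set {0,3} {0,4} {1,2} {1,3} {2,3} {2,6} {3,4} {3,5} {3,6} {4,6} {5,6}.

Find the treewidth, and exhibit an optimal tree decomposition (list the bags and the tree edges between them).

Each bag holds 3 vertices, so the decomposition has width 2, which upper-bounds the treewidth. Conversely, {0, 3, 4} is a clique of size 3, and the vertices of any clique must share a bag in every tree decomposition; so some bag has ≥ 3 vertices and tw(G) ≥ 2. Combining the bounds, tw(G) = 2.

Treewidth 2.
One such decomposition:
Bags: B1 = {2, 3, 6}  B2 = {3, 5, 6}  B3 = {3, 4, 6}  B4 = {0, 3, 4}  B5 = {1, 2, 3}
Tree: B1–B2, B1–B3, B3–B4, B1–B5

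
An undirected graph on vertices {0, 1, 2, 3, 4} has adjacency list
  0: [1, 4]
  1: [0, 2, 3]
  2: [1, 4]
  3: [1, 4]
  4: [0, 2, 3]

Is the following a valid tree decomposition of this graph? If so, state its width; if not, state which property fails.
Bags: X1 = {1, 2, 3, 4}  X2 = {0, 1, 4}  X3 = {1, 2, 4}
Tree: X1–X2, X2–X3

A tree decomposition must satisfy three properties: every vertex lies in some bag; for every edge, both endpoints lie together in some bag; and for every vertex, the bags containing it form a connected subtree. Here bags containing vertex 2 are not connected in the tree, so the decomposition is invalid.

No — bags containing vertex 2 are not connected in the tree.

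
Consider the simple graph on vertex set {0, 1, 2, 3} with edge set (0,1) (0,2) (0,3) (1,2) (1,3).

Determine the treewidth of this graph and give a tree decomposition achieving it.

The largest bag has 3 vertices, giving width 2; this decomposition certifies tw(G) ≤ 2. For the lower bound, the 3 vertices {0, 1, 2} are pairwise adjacent, and any tree decomposition puts a clique entirely inside one bag — forcing width ≥ 2. Hence tw(G) = 2 exactly.

Treewidth 2.
One such decomposition:
Bags: B1 = {0, 1, 3}  B2 = {0, 1, 2}
Tree: B1–B2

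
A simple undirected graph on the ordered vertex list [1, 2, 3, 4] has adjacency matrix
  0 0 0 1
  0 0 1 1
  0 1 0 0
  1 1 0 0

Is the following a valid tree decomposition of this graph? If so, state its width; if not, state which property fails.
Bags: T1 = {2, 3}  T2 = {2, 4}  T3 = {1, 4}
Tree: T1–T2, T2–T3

Vertex coverage: the bags together contain {1, 2, 3, 4}, the full vertex set. Edge coverage: each edge of G has both endpoints in at least one bag. Running intersection: for every vertex, the bags containing it form a connected subtree. All three properties hold, so this is a valid tree decomposition of width max|bag| − 1 = 1, and hence tw(G) ≤ 1.

Yes; width 1.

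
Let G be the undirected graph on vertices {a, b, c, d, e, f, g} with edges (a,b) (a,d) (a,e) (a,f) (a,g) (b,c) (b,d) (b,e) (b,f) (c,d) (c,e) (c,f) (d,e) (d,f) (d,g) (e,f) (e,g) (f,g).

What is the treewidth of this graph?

4

A width-4 tree decomposition is:
Bags: B1 = {a, d, e, f, g}  B2 = {a, b, d, e, f}  B3 = {b, c, d, e, f}
Tree: B1–B2, B2–B3
The largest bag has 5 vertices, giving width 4; this decomposition certifies tw(G) ≤ 4. For the lower bound, the 5 vertices {b, c, d, e, f} are pairwise adjacent, and any tree decomposition puts a clique entirely inside one bag — forcing width ≥ 4. Hence tw(G) = 4 exactly.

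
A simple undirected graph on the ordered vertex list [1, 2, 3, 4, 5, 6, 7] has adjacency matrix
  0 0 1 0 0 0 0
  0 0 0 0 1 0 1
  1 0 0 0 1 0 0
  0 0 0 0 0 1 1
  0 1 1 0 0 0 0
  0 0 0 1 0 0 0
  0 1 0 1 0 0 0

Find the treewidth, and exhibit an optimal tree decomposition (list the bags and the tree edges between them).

Every bag has size at most 2, so the width is 2 − 1 = 1 and tw(G) ≤ 1. Any graph with an edge has treewidth ≥ 1, and G has the edge 1–3. The upper and lower bounds meet at 1, so that is the treewidth.

Treewidth 1.
One such decomposition:
Bags: B1 = {1, 3}  B2 = {3, 5}  B3 = {2, 5}  B4 = {2, 7}  B5 = {4, 7}  B6 = {4, 6}
Tree: B1–B2, B2–B3, B3–B4, B4–B5, B5–B6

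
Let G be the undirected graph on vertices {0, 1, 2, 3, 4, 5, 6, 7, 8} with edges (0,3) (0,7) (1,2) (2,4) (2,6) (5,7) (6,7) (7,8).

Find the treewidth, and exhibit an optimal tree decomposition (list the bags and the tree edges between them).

Treewidth 1.
Bags: B1 = {0, 7}  B2 = {5, 7}  B3 = {6, 7}  B4 = {2, 6}  B5 = {2, 4}  B6 = {0, 3}  B7 = {7, 8}  B8 = {1, 2}
Tree: B1–B2, B2–B3, B3–B4, B4–B5, B1–B6, B1–B7, B4–B8

Each bag holds 2 vertices, so the decomposition has width 1, which upper-bounds the treewidth. Since G has at least one edge (e.g. 7–0), it is not an edgeless graph, so tw(G) ≥ 1. Therefore the treewidth is 1.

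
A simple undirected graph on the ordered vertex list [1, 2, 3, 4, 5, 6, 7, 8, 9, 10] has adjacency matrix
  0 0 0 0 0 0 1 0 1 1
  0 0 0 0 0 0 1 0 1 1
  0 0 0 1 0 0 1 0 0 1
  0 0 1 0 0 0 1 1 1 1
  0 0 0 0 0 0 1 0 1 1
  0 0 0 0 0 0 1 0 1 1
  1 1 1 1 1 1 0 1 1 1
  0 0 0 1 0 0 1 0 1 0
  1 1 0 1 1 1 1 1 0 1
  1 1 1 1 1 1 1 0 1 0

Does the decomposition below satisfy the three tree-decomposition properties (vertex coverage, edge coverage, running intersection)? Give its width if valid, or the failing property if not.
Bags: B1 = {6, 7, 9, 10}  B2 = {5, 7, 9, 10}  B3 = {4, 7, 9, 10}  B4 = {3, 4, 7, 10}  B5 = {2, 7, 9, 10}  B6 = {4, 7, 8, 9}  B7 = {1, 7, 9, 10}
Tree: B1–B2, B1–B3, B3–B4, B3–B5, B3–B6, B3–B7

Yes; width 3.

Every vertex of G appears in some bag (union = {1, 2, 3, 4, 5, 6, 7, 8, 9, 10}); every edge is covered by a bag; and for each vertex v the set of bags containing v is connected in the bag tree. The decomposition is therefore valid. The largest bag has 4 vertices, so the width is 3.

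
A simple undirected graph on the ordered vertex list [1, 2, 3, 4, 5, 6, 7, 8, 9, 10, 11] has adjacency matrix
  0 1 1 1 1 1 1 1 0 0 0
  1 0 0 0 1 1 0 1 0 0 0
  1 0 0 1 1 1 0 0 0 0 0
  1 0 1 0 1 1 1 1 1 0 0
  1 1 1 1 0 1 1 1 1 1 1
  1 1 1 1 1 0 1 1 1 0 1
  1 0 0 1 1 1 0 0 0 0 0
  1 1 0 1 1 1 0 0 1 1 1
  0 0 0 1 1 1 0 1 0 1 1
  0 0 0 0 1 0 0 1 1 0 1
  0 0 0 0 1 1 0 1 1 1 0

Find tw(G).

A width-4 tree decomposition is:
Bags: B1 = {1, 4, 5, 6, 8}  B2 = {4, 5, 6, 8, 9}  B3 = {1, 2, 5, 6, 8}  B4 = {5, 6, 8, 9, 11}  B5 = {1, 3, 4, 5, 6}  B6 = {1, 4, 5, 6, 7}  B7 = {5, 8, 9, 10, 11}
Tree: B1–B2, B1–B3, B2–B4, B1–B5, B1–B6, B4–B7
Every bag has size at most 5, so the width is 5 − 1 = 4 and tw(G) ≤ 4. On the other hand G contains the 5-clique {5, 8, 9, 10, 11}. A clique must lie in a single bag of any decomposition, so no decomposition can have width below 4. Hence tw(G) = 4 exactly.

4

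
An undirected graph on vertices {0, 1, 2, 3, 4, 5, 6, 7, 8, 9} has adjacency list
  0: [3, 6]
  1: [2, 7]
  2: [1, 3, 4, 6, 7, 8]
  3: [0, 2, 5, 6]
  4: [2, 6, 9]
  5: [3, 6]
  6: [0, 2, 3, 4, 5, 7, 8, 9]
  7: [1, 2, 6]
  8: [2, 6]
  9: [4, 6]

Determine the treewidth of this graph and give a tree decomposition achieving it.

Every bag has size at most 3, so the width is 3 − 1 = 2 and tw(G) ≤ 2. For the lower bound, the 3 vertices {1, 2, 7} are pairwise adjacent, and any tree decomposition puts a clique entirely inside one bag — forcing width ≥ 2. Hence tw(G) = 2 exactly.

Treewidth 2.
Bags: B1 = {2, 4, 6}  B2 = {2, 3, 6}  B3 = {2, 6, 7}  B4 = {4, 6, 9}  B5 = {2, 6, 8}  B6 = {3, 5, 6}  B7 = {0, 3, 6}  B8 = {1, 2, 7}
Tree: B1–B2, B2–B3, B1–B4, B3–B5, B2–B6, B2–B7, B3–B8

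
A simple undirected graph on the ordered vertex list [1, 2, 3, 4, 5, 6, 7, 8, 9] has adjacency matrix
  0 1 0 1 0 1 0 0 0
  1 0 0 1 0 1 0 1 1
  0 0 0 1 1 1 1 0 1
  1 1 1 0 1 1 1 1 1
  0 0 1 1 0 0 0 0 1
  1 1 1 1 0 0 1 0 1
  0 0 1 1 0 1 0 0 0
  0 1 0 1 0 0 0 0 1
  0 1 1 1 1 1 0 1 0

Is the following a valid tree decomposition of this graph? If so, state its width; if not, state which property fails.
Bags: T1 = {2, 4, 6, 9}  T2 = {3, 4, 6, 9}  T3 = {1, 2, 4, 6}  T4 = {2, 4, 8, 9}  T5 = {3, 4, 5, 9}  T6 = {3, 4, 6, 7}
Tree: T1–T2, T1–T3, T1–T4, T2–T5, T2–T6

Vertex coverage: the bags together contain {1, 2, 3, 4, 5, 6, 7, 8, 9}, the full vertex set. Edge coverage: each edge of G has both endpoints in at least one bag. Running intersection: for every vertex, the bags containing it form a connected subtree. All three properties hold, so this is a valid tree decomposition of width max|bag| − 1 = 3, and hence tw(G) ≤ 3.

Yes; width 3.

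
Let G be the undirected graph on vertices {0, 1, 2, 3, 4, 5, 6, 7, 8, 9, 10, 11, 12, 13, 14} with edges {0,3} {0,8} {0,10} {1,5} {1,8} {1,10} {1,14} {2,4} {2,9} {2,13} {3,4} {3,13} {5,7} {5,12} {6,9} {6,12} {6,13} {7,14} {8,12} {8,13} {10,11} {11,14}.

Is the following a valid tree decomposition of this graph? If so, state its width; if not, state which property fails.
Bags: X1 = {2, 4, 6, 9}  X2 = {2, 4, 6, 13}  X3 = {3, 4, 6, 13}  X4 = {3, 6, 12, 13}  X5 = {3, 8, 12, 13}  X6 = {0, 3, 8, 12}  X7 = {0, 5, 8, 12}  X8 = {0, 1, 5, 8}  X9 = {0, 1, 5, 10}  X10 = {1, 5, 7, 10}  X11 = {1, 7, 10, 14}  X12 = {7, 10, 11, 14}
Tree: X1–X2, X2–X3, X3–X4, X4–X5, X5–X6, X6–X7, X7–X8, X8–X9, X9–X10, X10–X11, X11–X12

Yes; width 3.

Vertex coverage: the bags together contain {0, 1, 2, 3, 4, 5, 6, 7, 8, 9, 10, 11, 12, 13, 14}, the full vertex set. Edge coverage: each edge of G has both endpoints in at least one bag. Running intersection: for every vertex, the bags containing it form a connected subtree. All three properties hold, so this is a valid tree decomposition of width max|bag| − 1 = 3, and hence tw(G) ≤ 3.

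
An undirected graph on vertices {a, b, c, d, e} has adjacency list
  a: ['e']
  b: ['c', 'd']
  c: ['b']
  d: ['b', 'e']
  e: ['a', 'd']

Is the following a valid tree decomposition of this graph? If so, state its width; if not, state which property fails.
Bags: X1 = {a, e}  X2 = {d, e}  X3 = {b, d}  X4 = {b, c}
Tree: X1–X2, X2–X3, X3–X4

Checking the three conditions: (i) the bags cover all of {a, b, c, d, e}; (ii) for each edge, some bag contains both endpoints; (iii) the bags containing any fixed vertex form a subtree. All hold, so the decomposition is valid with width 2 − 1 = 1.

Yes; width 1.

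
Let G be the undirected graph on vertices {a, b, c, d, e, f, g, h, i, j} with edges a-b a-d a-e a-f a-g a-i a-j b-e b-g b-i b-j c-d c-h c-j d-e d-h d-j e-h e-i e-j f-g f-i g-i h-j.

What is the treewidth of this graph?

A width-3 tree decomposition is:
Bags: B1 = {a, d, e, j}  B2 = {a, b, e, j}  B3 = {a, b, e, i}  B4 = {d, e, h, j}  B5 = {a, b, g, i}  B6 = {c, d, h, j}  B7 = {a, f, g, i}
Tree: B1–B2, B2–B3, B1–B4, B3–B5, B4–B6, B5–B7
Every bag has size at most 4, so the width is 4 − 1 = 3 and tw(G) ≤ 3. On the other hand G contains the 4-clique {d, e, h, j}. A clique must lie in a single bag of any decomposition, so no decomposition can have width below 3. Hence tw(G) = 3 exactly.

3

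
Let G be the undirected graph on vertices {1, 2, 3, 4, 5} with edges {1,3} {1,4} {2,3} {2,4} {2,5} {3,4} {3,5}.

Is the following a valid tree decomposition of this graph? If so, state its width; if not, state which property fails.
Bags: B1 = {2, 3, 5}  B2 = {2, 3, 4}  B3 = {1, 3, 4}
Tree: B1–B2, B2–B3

Yes; width 2.

Checking the three conditions: (i) the bags cover all of {1, 2, 3, 4, 5}; (ii) for each edge, some bag contains both endpoints; (iii) the bags containing any fixed vertex form a subtree. All hold, so the decomposition is valid with width 3 − 1 = 2.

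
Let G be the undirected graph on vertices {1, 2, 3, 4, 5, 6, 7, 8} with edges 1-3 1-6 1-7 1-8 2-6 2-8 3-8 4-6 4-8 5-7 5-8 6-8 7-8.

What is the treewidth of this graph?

2

A width-2 tree decomposition is:
Bags: B1 = {1, 3, 8}  B2 = {1, 6, 8}  B3 = {1, 7, 8}  B4 = {4, 6, 8}  B5 = {2, 6, 8}  B6 = {5, 7, 8}
Tree: B1–B2, B1–B3, B2–B4, B4–B5, B3–B6
Every bag has size at most 3, so the width is 3 − 1 = 2 and tw(G) ≤ 2. Conversely, {1, 3, 8} is a clique of size 3, and the vertices of any clique must share a bag in every tree decomposition; so some bag has ≥ 3 vertices and tw(G) ≥ 2. Hence tw(G) = 2 exactly.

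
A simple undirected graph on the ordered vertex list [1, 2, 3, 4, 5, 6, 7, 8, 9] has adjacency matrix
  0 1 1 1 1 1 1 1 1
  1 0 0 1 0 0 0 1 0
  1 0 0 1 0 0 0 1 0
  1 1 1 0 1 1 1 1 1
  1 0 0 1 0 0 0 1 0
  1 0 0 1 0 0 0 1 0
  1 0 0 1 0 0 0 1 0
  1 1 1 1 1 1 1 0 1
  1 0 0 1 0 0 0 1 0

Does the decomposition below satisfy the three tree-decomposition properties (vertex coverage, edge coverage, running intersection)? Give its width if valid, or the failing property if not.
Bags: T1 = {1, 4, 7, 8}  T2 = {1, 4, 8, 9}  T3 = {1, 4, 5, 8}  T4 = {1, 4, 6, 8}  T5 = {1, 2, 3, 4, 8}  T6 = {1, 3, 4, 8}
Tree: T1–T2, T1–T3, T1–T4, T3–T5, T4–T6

No — bags containing vertex 3 are not connected in the tree.

A tree decomposition must satisfy three properties: every vertex lies in some bag; for every edge, both endpoints lie together in some bag; and for every vertex, the bags containing it form a connected subtree. Here bags containing vertex 3 are not connected in the tree, so the decomposition is invalid.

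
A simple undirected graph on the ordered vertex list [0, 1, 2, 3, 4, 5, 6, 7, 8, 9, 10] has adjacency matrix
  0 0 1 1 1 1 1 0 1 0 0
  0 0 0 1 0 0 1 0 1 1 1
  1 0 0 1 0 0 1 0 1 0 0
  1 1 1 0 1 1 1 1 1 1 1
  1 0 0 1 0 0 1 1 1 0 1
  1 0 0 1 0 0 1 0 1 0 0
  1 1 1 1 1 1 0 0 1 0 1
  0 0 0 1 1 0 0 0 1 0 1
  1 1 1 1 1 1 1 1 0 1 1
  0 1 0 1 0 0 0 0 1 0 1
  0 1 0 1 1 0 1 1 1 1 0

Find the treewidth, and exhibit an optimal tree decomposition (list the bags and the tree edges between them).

Every bag has size at most 5, so the width is 5 − 1 = 4 and tw(G) ≤ 4. For the lower bound, the 5 vertices {1, 3, 8, 9, 10} are pairwise adjacent, and any tree decomposition puts a clique entirely inside one bag — forcing width ≥ 4. Therefore the treewidth is 4.

Treewidth 4.
One such decomposition:
Bags: B1 = {0, 3, 4, 6, 8}  B2 = {0, 2, 3, 6, 8}  B3 = {3, 4, 6, 8, 10}  B4 = {1, 3, 6, 8, 10}  B5 = {3, 4, 7, 8, 10}  B6 = {1, 3, 8, 9, 10}  B7 = {0, 3, 5, 6, 8}
Tree: B1–B2, B1–B3, B3–B4, B3–B5, B4–B6, B1–B7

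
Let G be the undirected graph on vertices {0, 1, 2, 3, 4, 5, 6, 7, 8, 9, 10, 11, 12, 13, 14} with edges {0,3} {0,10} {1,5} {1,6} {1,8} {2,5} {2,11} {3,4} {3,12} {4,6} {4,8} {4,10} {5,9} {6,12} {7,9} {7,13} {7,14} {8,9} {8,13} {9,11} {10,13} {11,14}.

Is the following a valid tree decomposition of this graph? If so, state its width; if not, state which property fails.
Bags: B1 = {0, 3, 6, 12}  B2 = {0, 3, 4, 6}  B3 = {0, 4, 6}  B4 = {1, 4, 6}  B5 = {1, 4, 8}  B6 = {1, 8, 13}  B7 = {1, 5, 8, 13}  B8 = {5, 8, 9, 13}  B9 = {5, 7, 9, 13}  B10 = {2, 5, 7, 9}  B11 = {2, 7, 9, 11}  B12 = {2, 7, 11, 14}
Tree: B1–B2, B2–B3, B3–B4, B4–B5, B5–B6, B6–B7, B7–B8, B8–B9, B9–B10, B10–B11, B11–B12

No — vertex 10 appears in no bag.

A tree decomposition must satisfy three properties: every vertex lies in some bag; for every edge, both endpoints lie together in some bag; and for every vertex, the bags containing it form a connected subtree. Here vertex 10 appears in no bag, so the decomposition is invalid.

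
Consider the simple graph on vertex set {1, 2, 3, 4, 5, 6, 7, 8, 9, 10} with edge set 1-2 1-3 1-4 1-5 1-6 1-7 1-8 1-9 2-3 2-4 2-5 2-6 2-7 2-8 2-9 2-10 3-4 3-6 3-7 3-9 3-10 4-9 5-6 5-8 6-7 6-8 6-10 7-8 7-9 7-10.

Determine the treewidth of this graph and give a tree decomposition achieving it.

Every bag has size at most 5, so the width is 5 − 1 = 4 and tw(G) ≤ 4. On the other hand G contains the 5-clique {1, 2, 5, 6, 8}. A clique must lie in a single bag of any decomposition, so no decomposition can have width below 4. The upper and lower bounds meet at 4, so that is the treewidth.

Treewidth 4.
One such decomposition:
Bags: B1 = {1, 2, 3, 4, 9}  B2 = {1, 2, 3, 7, 9}  B3 = {1, 2, 3, 6, 7}  B4 = {1, 2, 6, 7, 8}  B5 = {2, 3, 6, 7, 10}  B6 = {1, 2, 5, 6, 8}
Tree: B1–B2, B2–B3, B3–B4, B3–B5, B4–B6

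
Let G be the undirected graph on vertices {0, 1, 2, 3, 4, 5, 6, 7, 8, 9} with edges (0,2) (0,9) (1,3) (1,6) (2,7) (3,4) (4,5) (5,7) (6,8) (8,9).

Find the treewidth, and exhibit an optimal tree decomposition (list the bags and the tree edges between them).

Each bag holds 3 vertices, so the decomposition has width 2, which upper-bounds the treewidth. The edges 8–9–0–2–7–5–4–3–1–6–8 form a cycle, so G is not a tree and its treewidth is at least 2. Therefore the treewidth is 2.

Treewidth 2.
One optimal decomposition is:
Bags: B1 = {0, 8, 9}  B2 = {0, 2, 8}  B3 = {2, 7, 8}  B4 = {5, 7, 8}  B5 = {4, 5, 8}  B6 = {3, 4, 8}  B7 = {1, 3, 8}  B8 = {1, 6, 8}
Tree: B1–B2, B2–B3, B3–B4, B4–B5, B5–B6, B6–B7, B7–B8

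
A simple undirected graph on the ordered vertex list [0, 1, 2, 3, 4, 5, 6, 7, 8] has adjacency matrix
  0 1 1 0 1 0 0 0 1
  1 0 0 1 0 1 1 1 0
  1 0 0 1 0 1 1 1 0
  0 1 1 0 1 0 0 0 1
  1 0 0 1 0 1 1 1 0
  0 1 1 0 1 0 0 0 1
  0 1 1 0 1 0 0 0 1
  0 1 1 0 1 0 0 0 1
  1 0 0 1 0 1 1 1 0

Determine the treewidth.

A width-4 tree decomposition is:
Bags: B1 = {1, 2, 4, 7, 8}  B2 = {1, 2, 4, 5, 8}  B3 = {1, 2, 3, 4, 8}  B4 = {1, 2, 4, 6, 8}  B5 = {0, 1, 2, 4, 8}
Tree: B1–B2, B2–B3, B3–B4, B4–B5
The largest bag has 5 vertices, giving width 4; this decomposition certifies tw(G) ≤ 4. For the lower bound: the 5 vertex sets {4,7}, {2,5}, {3,8}, {1}, {6} are disjoint, each induces a connected subgraph, and every pair is joined by at least one edge of G. Contracting each set to a single vertex therefore yields K_{5} as a minor, and since treewidth is minor-monotone, tw(G) ≥ tw(K_{5}) = 4. The upper and lower bounds meet at 4, so that is the treewidth.

4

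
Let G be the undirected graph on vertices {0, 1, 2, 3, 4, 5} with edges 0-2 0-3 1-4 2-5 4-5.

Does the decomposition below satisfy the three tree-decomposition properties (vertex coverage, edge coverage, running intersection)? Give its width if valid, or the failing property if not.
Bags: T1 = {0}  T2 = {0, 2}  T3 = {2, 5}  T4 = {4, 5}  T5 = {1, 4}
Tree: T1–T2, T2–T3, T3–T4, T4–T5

A tree decomposition must satisfy three properties: every vertex lies in some bag; for every edge, both endpoints lie together in some bag; and for every vertex, the bags containing it form a connected subtree. Here vertex 3 appears in no bag, so the decomposition is invalid.

No — vertex 3 appears in no bag.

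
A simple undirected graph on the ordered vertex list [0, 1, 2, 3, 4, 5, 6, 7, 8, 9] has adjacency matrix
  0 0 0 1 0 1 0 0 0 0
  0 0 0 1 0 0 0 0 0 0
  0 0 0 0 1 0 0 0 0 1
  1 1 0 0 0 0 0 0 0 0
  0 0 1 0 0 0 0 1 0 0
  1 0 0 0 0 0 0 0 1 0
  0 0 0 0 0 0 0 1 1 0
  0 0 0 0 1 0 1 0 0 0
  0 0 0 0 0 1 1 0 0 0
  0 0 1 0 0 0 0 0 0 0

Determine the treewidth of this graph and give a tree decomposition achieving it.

Treewidth 1.
One such decomposition:
Bags: B1 = {1, 3}  B2 = {0, 3}  B3 = {0, 5}  B4 = {5, 8}  B5 = {6, 8}  B6 = {6, 7}  B7 = {4, 7}  B8 = {2, 4}  B9 = {2, 9}
Tree: B1–B2, B2–B3, B3–B4, B4–B5, B5–B6, B6–B7, B7–B8, B8–B9

Each bag holds 2 vertices, so the decomposition has width 1, which upper-bounds the treewidth. Any graph with an edge has treewidth ≥ 1, and G has the edge 1–3. Combining the bounds, tw(G) = 1.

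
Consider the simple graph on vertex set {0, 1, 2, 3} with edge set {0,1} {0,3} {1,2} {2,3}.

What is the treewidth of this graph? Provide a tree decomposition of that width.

Treewidth 2.
One such decomposition:
Bags: B1 = {0, 2, 3}  B2 = {0, 1, 2}
Tree: B1–B2

The largest bag has 3 vertices, giving width 2; this decomposition certifies tw(G) ≤ 2. Since 2–3–0–1–2 is a cycle in G, G is not acyclic. Forests are exactly the graphs of treewidth ≤ 1, so tw(G) ≥ 2. The upper and lower bounds meet at 2, so that is the treewidth.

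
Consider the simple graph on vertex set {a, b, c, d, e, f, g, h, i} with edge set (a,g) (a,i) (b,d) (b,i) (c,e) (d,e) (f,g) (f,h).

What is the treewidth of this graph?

A width-1 tree decomposition is:
Bags: B1 = {f, h}  B2 = {f, g}  B3 = {a, g}  B4 = {a, i}  B5 = {b, i}  B6 = {b, d}  B7 = {d, e}  B8 = {c, e}
Tree: B1–B2, B2–B3, B3–B4, B4–B5, B5–B6, B6–B7, B7–B8
The largest bag has 2 vertices, giving width 1; this decomposition certifies tw(G) ≤ 1. G has an edge, so its treewidth is at least 1. Hence tw(G) = 1 exactly.

1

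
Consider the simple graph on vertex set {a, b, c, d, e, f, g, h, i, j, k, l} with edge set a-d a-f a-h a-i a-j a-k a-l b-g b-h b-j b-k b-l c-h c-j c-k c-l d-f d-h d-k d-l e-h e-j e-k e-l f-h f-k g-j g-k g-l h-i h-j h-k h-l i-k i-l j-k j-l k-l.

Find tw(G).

4

A width-4 tree decomposition is:
Bags: B1 = {e, h, j, k, l}  B2 = {c, h, j, k, l}  B3 = {a, h, j, k, l}  B4 = {a, h, i, k, l}  B5 = {a, d, h, k, l}  B6 = {b, h, j, k, l}  B7 = {b, g, j, k, l}  B8 = {a, d, f, h, k}
Tree: B1–B2, B2–B3, B3–B4, B3–B5, B1–B6, B6–B7, B5–B8
Each bag holds 5 vertices, so the decomposition has width 4, which upper-bounds the treewidth. On the other hand G contains the 5-clique {b, g, j, k, l}. A clique must lie in a single bag of any decomposition, so no decomposition can have width below 4. Combining the bounds, tw(G) = 4.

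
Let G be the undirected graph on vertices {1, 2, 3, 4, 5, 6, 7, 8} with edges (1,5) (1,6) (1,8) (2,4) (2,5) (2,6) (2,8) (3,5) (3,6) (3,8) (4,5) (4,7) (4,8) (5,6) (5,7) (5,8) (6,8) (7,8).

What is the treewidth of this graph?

A width-3 tree decomposition is:
Bags: B1 = {2, 5, 6, 8}  B2 = {3, 5, 6, 8}  B3 = {1, 5, 6, 8}  B4 = {2, 4, 5, 8}  B5 = {4, 5, 7, 8}
Tree: B1–B2, B2–B3, B1–B4, B4–B5
The largest bag has 4 vertices, giving width 3; this decomposition certifies tw(G) ≤ 3. For the lower bound, the 4 vertices {2, 4, 5, 8} are pairwise adjacent, and any tree decomposition puts a clique entirely inside one bag — forcing width ≥ 3. Therefore the treewidth is 3.

3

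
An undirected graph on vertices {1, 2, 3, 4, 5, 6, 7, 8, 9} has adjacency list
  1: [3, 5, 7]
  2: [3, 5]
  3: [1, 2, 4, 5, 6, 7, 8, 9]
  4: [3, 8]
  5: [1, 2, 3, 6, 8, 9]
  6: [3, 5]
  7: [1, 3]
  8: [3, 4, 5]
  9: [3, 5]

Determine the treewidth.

2

A width-2 tree decomposition is:
Bags: B1 = {2, 3, 5}  B2 = {3, 5, 8}  B3 = {3, 4, 8}  B4 = {1, 3, 5}  B5 = {1, 3, 7}  B6 = {3, 5, 9}  B7 = {3, 5, 6}
Tree: B1–B2, B2–B3, B1–B4, B4–B5, B4–B6, B1–B7
Every bag has size at most 3, so the width is 3 − 1 = 2 and tw(G) ≤ 2. Conversely, {3, 4, 8} is a clique of size 3, and the vertices of any clique must share a bag in every tree decomposition; so some bag has ≥ 3 vertices and tw(G) ≥ 2. Combining the bounds, tw(G) = 2.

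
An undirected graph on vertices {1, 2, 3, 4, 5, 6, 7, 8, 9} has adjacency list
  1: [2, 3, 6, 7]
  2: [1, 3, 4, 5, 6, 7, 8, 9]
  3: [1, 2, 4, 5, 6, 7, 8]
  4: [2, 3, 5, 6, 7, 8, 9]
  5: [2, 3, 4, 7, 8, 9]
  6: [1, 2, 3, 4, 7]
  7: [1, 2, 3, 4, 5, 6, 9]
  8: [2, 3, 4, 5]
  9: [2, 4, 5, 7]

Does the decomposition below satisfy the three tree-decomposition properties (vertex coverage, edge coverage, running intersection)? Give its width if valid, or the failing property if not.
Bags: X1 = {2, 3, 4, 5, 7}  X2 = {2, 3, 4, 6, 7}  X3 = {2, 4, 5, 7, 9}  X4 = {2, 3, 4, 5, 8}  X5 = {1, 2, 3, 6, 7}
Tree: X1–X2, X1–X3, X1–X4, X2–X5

Yes; width 4.

Checking the three conditions: (i) the bags cover all of {1, 2, 3, 4, 5, 6, 7, 8, 9}; (ii) for each edge, some bag contains both endpoints; (iii) the bags containing any fixed vertex form a subtree. All hold, so the decomposition is valid with width 5 − 1 = 4.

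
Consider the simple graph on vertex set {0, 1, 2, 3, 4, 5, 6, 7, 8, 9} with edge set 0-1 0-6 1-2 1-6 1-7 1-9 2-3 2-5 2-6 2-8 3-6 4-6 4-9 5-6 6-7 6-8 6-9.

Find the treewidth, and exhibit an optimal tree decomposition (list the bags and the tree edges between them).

Each bag holds 3 vertices, so the decomposition has width 2, which upper-bounds the treewidth. On the other hand G contains the 3-clique {0, 1, 6}. A clique must lie in a single bag of any decomposition, so no decomposition can have width below 2. Combining the bounds, tw(G) = 2.

Treewidth 2.
Bags: B1 = {2, 6, 8}  B2 = {1, 2, 6}  B3 = {1, 6, 7}  B4 = {0, 1, 6}  B5 = {2, 5, 6}  B6 = {1, 6, 9}  B7 = {4, 6, 9}  B8 = {2, 3, 6}
Tree: B1–B2, B2–B3, B2–B4, B2–B5, B2–B6, B6–B7, B5–B8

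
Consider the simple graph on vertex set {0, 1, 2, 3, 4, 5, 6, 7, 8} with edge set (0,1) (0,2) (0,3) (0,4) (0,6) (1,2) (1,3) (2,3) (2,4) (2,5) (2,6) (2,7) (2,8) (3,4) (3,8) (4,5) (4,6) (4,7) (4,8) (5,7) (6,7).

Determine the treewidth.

3

A width-3 tree decomposition is:
Bags: B1 = {0, 2, 4, 6}  B2 = {0, 2, 3, 4}  B3 = {2, 4, 6, 7}  B4 = {0, 1, 2, 3}  B5 = {2, 4, 5, 7}  B6 = {2, 3, 4, 8}
Tree: B1–B2, B1–B3, B2–B4, B3–B5, B2–B6
The largest bag has 4 vertices, giving width 3; this decomposition certifies tw(G) ≤ 3. For the lower bound, the 4 vertices {0, 1, 2, 3} are pairwise adjacent, and any tree decomposition puts a clique entirely inside one bag — forcing width ≥ 3. Combining the bounds, tw(G) = 3.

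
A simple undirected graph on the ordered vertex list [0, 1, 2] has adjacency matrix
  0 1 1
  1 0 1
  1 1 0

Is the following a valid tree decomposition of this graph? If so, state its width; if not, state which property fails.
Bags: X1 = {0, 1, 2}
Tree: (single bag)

Yes; width 2.

Checking the three conditions: (i) the bags cover all of {0, 1, 2}; (ii) for each edge, some bag contains both endpoints; (iii) the bags containing any fixed vertex form a subtree. All hold, so the decomposition is valid with width 3 − 1 = 2.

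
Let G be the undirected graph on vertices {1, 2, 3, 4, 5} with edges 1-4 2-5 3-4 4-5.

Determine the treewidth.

1

A width-1 tree decomposition is:
Bags: B1 = {3, 4}  B2 = {4, 5}  B3 = {2, 5}  B4 = {1, 4}
Tree: B1–B2, B2–B3, B2–B4
Each bag holds 2 vertices, so the decomposition has width 1, which upper-bounds the treewidth. G has an edge, so its treewidth is at least 1. Therefore the treewidth is 1.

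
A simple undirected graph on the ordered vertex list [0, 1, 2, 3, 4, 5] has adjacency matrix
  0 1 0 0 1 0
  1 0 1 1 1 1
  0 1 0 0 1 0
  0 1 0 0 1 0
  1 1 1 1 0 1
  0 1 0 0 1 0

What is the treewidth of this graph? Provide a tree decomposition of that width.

Treewidth 2.
One such decomposition:
Bags: B1 = {1, 4, 5}  B2 = {1, 2, 4}  B3 = {0, 1, 4}  B4 = {1, 3, 4}
Tree: B1–B2, B1–B3, B2–B4

Each bag holds 3 vertices, so the decomposition has width 2, which upper-bounds the treewidth. For the lower bound, the 3 vertices {0, 1, 4} are pairwise adjacent, and any tree decomposition puts a clique entirely inside one bag — forcing width ≥ 2. Hence tw(G) = 2 exactly.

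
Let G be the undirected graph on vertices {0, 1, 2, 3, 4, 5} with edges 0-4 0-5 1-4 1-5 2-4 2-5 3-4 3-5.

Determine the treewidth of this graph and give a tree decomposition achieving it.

Treewidth 2.
One optimal decomposition is:
Bags: B1 = {1, 4, 5}  B2 = {3, 4, 5}  B3 = {2, 4, 5}  B4 = {0, 4, 5}
Tree: B1–B2, B2–B3, B3–B4

The largest bag has 3 vertices, giving width 2; this decomposition certifies tw(G) ≤ 2. For the lower bound, G contains the cycle 1–4–3–5–1, so G is not a forest; only forests have treewidth ≤ 1, hence tw(G) ≥ 2. Hence tw(G) = 2 exactly.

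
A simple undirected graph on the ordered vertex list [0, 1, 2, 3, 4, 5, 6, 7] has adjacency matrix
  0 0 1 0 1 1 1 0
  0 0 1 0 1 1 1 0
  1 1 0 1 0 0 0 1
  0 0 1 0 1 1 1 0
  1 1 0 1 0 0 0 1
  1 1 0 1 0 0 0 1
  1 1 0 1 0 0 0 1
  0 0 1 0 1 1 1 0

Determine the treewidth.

A width-4 tree decomposition is:
Bags: B1 = {0, 1, 3, 4, 7}  B2 = {0, 1, 2, 3, 7}  B3 = {0, 1, 3, 5, 7}  B4 = {0, 1, 3, 6, 7}
Tree: B1–B2, B2–B3, B3–B4
Every bag has size at most 5, so the width is 5 − 1 = 4 and tw(G) ≤ 4. For the lower bound: the 5 vertex sets {0,4}, {2,7}, {3,5}, {1}, {6} are disjoint, each induces a connected subgraph, and every pair is joined by at least one edge of G. Contracting each set to a single vertex therefore yields K_{5} as a minor, and since treewidth is minor-monotone, tw(G) ≥ tw(K_{5}) = 4. The upper and lower bounds meet at 4, so that is the treewidth.

4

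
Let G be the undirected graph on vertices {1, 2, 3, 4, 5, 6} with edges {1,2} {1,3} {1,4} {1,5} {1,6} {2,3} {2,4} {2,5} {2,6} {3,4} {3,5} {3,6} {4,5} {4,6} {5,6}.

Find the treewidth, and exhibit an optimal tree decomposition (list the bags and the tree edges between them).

Treewidth 5.
One optimal decomposition is:
Bags: B1 = {1, 2, 3, 4, 5, 6}
Tree: (single bag)

With just one bag of size 6, the width is 6 − 1 = 5, so tw(G) ≤ 5. For the lower bound, the 6 vertices {1, 2, 3, 4, 5, 6} are pairwise adjacent, and any tree decomposition puts a clique entirely inside one bag — forcing width ≥ 5. Therefore the treewidth is 5.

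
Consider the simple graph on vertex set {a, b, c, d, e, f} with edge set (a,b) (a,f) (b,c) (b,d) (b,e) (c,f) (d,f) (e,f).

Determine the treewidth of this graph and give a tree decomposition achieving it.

Each bag holds 3 vertices, so the decomposition has width 2, which upper-bounds the treewidth. Since e–f–a–b–e is a cycle in G, G is not acyclic. Forests are exactly the graphs of treewidth ≤ 1, so tw(G) ≥ 2. The upper and lower bounds meet at 2, so that is the treewidth.

Treewidth 2.
Bags: B1 = {b, e, f}  B2 = {a, b, f}  B3 = {b, d, f}  B4 = {b, c, f}
Tree: B1–B2, B2–B3, B3–B4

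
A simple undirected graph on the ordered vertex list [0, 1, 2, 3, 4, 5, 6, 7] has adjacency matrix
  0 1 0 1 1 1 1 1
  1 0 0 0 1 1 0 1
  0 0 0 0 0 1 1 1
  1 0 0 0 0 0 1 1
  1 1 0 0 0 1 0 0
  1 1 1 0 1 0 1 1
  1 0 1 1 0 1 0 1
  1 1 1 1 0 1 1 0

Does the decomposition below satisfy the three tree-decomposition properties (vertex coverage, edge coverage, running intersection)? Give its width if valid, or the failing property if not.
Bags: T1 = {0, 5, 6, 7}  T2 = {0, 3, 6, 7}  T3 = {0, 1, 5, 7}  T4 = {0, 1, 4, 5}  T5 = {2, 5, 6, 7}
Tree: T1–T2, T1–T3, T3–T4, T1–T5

Yes; width 3.

Checking the three conditions: (i) the bags cover all of {0, 1, 2, 3, 4, 5, 6, 7}; (ii) for each edge, some bag contains both endpoints; (iii) the bags containing any fixed vertex form a subtree. All hold, so the decomposition is valid with width 4 − 1 = 3.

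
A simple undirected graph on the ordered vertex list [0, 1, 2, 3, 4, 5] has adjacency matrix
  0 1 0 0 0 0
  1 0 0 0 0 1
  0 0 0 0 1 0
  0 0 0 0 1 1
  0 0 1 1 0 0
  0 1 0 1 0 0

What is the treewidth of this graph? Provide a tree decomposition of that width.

Treewidth 1.
Bags: B1 = {2, 4}  B2 = {3, 4}  B3 = {3, 5}  B4 = {1, 5}  B5 = {0, 1}
Tree: B1–B2, B2–B3, B3–B4, B4–B5

Each bag holds 2 vertices, so the decomposition has width 1, which upper-bounds the treewidth. Any graph with an edge has treewidth ≥ 1, and G has the edge 2–4. Hence tw(G) = 1 exactly.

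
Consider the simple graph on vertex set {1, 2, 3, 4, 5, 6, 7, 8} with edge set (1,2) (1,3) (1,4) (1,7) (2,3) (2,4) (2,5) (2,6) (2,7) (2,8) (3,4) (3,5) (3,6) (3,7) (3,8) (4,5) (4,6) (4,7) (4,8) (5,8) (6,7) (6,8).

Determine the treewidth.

A width-4 tree decomposition is:
Bags: B1 = {2, 3, 4, 5, 8}  B2 = {2, 3, 4, 6, 8}  B3 = {2, 3, 4, 6, 7}  B4 = {1, 2, 3, 4, 7}
Tree: B1–B2, B2–B3, B3–B4
Each bag holds 5 vertices, so the decomposition has width 4, which upper-bounds the treewidth. On the other hand G contains the 5-clique {1, 2, 3, 4, 7}. A clique must lie in a single bag of any decomposition, so no decomposition can have width below 4. Hence tw(G) = 4 exactly.

4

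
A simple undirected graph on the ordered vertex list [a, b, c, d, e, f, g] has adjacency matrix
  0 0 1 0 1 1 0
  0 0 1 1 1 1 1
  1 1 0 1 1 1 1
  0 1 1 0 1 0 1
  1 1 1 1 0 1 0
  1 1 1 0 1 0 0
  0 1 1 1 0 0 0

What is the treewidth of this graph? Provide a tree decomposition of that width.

Every bag has size at most 4, so the width is 4 − 1 = 3 and tw(G) ≤ 3. On the other hand G contains the 4-clique {a, c, e, f}. A clique must lie in a single bag of any decomposition, so no decomposition can have width below 3. Combining the bounds, tw(G) = 3.

Treewidth 3.
Bags: B1 = {b, c, e, f}  B2 = {b, c, d, e}  B3 = {a, c, e, f}  B4 = {b, c, d, g}
Tree: B1–B2, B1–B3, B2–B4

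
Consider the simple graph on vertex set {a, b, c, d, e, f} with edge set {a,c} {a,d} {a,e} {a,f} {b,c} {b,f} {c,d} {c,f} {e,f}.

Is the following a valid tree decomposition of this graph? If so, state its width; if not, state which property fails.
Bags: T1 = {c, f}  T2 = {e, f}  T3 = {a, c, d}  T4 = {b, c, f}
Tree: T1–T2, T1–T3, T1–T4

No — edge (a,f) lies in no bag.

A tree decomposition must satisfy three properties: every vertex lies in some bag; for every edge, both endpoints lie together in some bag; and for every vertex, the bags containing it form a connected subtree. Here edge (a,f) lies in no bag, so the decomposition is invalid.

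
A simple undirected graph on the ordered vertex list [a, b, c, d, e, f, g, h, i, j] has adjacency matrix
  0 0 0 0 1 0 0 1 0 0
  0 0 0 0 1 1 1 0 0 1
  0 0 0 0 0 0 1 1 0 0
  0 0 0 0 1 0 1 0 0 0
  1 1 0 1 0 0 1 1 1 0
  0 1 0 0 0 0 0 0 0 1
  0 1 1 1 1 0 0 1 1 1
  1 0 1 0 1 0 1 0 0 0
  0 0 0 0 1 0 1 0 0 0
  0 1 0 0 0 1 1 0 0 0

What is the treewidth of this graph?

2

A width-2 tree decomposition is:
Bags: B1 = {e, g, h}  B2 = {b, e, g}  B3 = {b, g, j}  B4 = {b, f, j}  B5 = {a, e, h}  B6 = {e, g, i}  B7 = {d, e, g}  B8 = {c, g, h}
Tree: B1–B2, B2–B3, B3–B4, B1–B5, B2–B6, B6–B7, B1–B8
Each bag holds 3 vertices, so the decomposition has width 2, which upper-bounds the treewidth. Conversely, {b, g, j} is a clique of size 3, and the vertices of any clique must share a bag in every tree decomposition; so some bag has ≥ 3 vertices and tw(G) ≥ 2. Therefore the treewidth is 2.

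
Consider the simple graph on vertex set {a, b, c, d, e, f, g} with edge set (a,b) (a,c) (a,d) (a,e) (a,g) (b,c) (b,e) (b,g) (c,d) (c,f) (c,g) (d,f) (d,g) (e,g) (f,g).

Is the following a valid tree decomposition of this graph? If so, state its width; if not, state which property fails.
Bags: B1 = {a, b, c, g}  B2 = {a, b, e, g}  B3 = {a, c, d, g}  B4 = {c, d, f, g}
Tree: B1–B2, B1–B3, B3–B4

Checking the three conditions: (i) the bags cover all of {a, b, c, d, e, f, g}; (ii) for each edge, some bag contains both endpoints; (iii) the bags containing any fixed vertex form a subtree. All hold, so the decomposition is valid with width 4 − 1 = 3.

Yes; width 3.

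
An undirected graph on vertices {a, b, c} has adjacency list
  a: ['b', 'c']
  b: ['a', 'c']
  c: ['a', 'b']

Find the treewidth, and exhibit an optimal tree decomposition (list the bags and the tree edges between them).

With just one bag of size 3, the width is 3 − 1 = 2, so tw(G) ≤ 2. For the lower bound, the 3 vertices {a, b, c} are pairwise adjacent, and any tree decomposition puts a clique entirely inside one bag — forcing width ≥ 2. Combining the bounds, tw(G) = 2.

Treewidth 2.
One optimal decomposition is:
Bags: B1 = {a, b, c}
Tree: (single bag)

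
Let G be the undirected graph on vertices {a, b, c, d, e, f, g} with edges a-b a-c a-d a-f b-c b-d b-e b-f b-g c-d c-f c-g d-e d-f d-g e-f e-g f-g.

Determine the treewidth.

A width-4 tree decomposition is:
Bags: B1 = {b, d, e, f, g}  B2 = {b, c, d, f, g}  B3 = {a, b, c, d, f}
Tree: B1–B2, B2–B3
Each bag holds 5 vertices, so the decomposition has width 4, which upper-bounds the treewidth. Conversely, {b, d, e, f, g} is a clique of size 5, and the vertices of any clique must share a bag in every tree decomposition; so some bag has ≥ 5 vertices and tw(G) ≥ 4. Combining the bounds, tw(G) = 4.

4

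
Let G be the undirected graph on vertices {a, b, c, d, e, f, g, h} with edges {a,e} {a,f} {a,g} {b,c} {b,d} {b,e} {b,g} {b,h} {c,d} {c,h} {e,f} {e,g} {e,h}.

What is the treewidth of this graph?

A width-2 tree decomposition is:
Bags: B1 = {b, e, h}  B2 = {b, e, g}  B3 = {b, c, h}  B4 = {b, c, d}  B5 = {a, e, g}  B6 = {a, e, f}
Tree: B1–B2, B1–B3, B3–B4, B2–B5, B5–B6
The largest bag has 3 vertices, giving width 2; this decomposition certifies tw(G) ≤ 2. Conversely, {a, e, g} is a clique of size 3, and the vertices of any clique must share a bag in every tree decomposition; so some bag has ≥ 3 vertices and tw(G) ≥ 2. The upper and lower bounds meet at 2, so that is the treewidth.

2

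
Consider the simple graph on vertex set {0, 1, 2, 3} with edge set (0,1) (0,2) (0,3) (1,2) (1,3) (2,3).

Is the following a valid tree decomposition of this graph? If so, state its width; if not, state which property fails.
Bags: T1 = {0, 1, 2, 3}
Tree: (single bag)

Yes; width 3.

Every vertex of G appears in some bag (union = {0, 1, 2, 3}); every edge is covered by a bag; and for each vertex v the set of bags containing v is connected in the bag tree. The decomposition is therefore valid. The largest bag has 4 vertices, so the width is 3.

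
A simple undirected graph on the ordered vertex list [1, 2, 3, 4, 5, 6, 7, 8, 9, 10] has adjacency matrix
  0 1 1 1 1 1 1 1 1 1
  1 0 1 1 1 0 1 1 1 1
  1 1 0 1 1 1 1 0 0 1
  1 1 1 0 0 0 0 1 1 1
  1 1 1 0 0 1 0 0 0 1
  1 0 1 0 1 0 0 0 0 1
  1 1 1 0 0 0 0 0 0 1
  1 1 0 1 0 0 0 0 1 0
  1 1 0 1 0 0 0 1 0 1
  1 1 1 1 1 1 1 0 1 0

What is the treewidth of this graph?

4

A width-4 tree decomposition is:
Bags: B1 = {1, 2, 3, 7, 10}  B2 = {1, 2, 3, 5, 10}  B3 = {1, 2, 3, 4, 10}  B4 = {1, 2, 4, 9, 10}  B5 = {1, 3, 5, 6, 10}  B6 = {1, 2, 4, 8, 9}
Tree: B1–B2, B2–B3, B3–B4, B2–B5, B4–B6
The largest bag has 5 vertices, giving width 4; this decomposition certifies tw(G) ≤ 4. Conversely, {1, 2, 4, 8, 9} is a clique of size 5, and the vertices of any clique must share a bag in every tree decomposition; so some bag has ≥ 5 vertices and tw(G) ≥ 4. Hence tw(G) = 4 exactly.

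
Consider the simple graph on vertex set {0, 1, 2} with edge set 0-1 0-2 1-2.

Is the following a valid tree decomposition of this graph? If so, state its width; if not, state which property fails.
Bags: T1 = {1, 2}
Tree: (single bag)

A tree decomposition must satisfy three properties: every vertex lies in some bag; for every edge, both endpoints lie together in some bag; and for every vertex, the bags containing it form a connected subtree. Here vertex 0 appears in no bag, so the decomposition is invalid.

No — vertex 0 appears in no bag.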